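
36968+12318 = 49286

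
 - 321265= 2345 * ( - 137 )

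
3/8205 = 1/2735 = 0.00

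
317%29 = 27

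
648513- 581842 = 66671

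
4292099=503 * 8533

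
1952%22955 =1952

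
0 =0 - 0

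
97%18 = 7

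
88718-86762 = 1956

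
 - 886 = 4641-5527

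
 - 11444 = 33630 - 45074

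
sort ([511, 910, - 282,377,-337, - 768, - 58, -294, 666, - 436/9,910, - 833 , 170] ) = [-833 ,-768, - 337, - 294, - 282, - 58, - 436/9, 170,377  ,  511,666,910,910 ] 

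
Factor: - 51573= -3^1*17191^1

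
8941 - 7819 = 1122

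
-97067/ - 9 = 97067/9 = 10785.22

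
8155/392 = 1165/56= 20.80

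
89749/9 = 9972  +  1/9=9972.11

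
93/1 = 93 = 93.00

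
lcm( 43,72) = 3096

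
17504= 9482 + 8022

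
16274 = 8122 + 8152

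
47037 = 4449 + 42588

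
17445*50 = 872250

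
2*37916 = 75832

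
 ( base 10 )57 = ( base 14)41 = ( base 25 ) 27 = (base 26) 25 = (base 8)71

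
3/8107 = 3/8107=0.00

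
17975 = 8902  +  9073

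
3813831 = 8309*459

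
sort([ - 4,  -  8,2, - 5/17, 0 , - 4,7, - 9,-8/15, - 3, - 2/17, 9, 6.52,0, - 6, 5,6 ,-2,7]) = [ -9, - 8, - 6, -4 , - 4,-3 , - 2 , - 8/15 , - 5/17, - 2/17, 0,0, 2, 5 , 6, 6.52,7, 7,9]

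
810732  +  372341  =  1183073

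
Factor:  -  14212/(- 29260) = 5^( - 1)*7^( - 1)*17^1=17/35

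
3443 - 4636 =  - 1193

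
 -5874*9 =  - 52866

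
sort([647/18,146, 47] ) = [647/18, 47,  146]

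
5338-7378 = - 2040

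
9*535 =4815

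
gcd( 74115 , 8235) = 8235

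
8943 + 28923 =37866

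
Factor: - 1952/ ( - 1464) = 4/3=2^2 * 3^(-1 )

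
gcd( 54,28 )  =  2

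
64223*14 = 899122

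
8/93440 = 1/11680 = 0.00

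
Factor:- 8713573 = - 11^2 * 23^1*31^1*101^1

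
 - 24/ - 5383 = 24/5383 = 0.00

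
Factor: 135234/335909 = 2^1*3^2*7^( - 1)*11^1*47^( - 1 )*683^1*1021^(  -  1 ) 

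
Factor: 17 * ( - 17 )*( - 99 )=3^2 * 11^1* 17^2 = 28611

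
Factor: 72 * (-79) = -2^3*3^2*79^1 = - 5688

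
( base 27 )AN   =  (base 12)205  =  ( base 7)566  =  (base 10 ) 293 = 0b100100101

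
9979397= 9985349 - 5952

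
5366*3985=21383510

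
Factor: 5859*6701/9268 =2^( - 2)*3^3*31^1*331^ ( - 1)* 6701^1=5608737/1324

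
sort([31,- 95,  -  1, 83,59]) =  [ - 95, - 1,31, 59, 83 ] 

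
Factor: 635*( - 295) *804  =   - 150609300 = - 2^2 * 3^1*5^2 * 59^1*67^1*127^1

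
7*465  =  3255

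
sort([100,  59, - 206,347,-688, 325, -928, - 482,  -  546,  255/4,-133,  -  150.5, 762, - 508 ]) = [ - 928, - 688,  -  546, - 508, - 482, - 206,-150.5,-133,59 , 255/4,100 , 325,  347, 762 ]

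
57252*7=400764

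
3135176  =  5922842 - 2787666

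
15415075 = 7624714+7790361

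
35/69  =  35/69 = 0.51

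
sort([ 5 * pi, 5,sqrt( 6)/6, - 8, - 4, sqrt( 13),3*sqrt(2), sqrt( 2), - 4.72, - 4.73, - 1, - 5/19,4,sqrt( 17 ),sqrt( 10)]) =[ - 8, - 4.73,-4.72, - 4, - 1, - 5/19,sqrt( 6)/6,sqrt( 2 ),sqrt( 10 ), sqrt( 13),4,  sqrt( 17 ),3 * sqrt( 2),5,5*pi]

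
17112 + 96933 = 114045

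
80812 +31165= 111977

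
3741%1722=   297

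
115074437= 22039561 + 93034876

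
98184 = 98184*1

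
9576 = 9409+167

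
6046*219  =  1324074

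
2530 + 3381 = 5911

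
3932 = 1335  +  2597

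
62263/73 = 62263/73 = 852.92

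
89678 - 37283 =52395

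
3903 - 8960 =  - 5057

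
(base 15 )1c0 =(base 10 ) 405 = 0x195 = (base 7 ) 1116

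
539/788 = 539/788 = 0.68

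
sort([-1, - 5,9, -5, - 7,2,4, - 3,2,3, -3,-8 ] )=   [  -  8, - 7, - 5, - 5, - 3, - 3, - 1,2, 2, 3,4 , 9]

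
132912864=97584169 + 35328695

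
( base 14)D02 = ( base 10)2550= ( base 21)5g9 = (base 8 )4766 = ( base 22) 55k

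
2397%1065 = 267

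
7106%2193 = 527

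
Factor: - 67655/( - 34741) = 5^1*7^( - 1)*709^( -1)* 1933^1 = 9665/4963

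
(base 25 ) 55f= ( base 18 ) A17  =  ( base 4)303001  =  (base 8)6301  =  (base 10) 3265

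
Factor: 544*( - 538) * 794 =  - 232381568 = - 2^7*17^1*269^1*397^1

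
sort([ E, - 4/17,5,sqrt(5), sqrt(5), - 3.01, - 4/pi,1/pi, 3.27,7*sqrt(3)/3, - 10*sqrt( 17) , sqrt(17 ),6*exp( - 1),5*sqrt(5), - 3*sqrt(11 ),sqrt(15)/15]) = [ - 10 *sqrt(17), - 3*sqrt(11),-3.01, - 4/pi, - 4/17, sqrt( 15 )/15,1/pi, 6*exp(- 1),  sqrt(5) , sqrt(5),E,3.27,7*sqrt( 3 )/3, sqrt ( 17), 5,5 * sqrt(5 )]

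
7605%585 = 0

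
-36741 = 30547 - 67288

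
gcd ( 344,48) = 8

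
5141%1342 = 1115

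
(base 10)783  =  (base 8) 1417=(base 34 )n1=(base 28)RR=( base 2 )1100001111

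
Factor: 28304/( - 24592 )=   -  53^(-1 )* 61^1 =-61/53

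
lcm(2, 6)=6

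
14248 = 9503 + 4745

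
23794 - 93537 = -69743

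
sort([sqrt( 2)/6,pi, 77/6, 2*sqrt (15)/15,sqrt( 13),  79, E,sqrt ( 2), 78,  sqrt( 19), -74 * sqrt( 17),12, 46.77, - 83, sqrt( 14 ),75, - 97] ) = [ -74 * sqrt( 17), - 97, - 83, sqrt( 2)/6, 2 * sqrt( 15)/15, sqrt( 2), E, pi,sqrt(13),  sqrt (14),  sqrt (19 ),12,77/6,46.77 , 75 , 78, 79]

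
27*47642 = 1286334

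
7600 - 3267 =4333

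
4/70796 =1/17699 = 0.00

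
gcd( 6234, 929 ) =1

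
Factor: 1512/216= 7= 7^1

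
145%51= 43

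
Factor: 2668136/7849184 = 333517/981148 = 2^( -2) *7^(-1 )*67^( - 1) * 523^( - 1)*333517^1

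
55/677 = 55/677=0.08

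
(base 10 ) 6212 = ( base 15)1c92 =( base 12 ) 3718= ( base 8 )14104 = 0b1100001000100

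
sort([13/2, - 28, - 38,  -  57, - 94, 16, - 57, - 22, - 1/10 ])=[ - 94,  -  57, - 57, - 38, - 28 , - 22, - 1/10,13/2,16 ]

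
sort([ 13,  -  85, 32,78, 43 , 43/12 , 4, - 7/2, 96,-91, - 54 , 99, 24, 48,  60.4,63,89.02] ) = [ - 91 , -85, - 54, - 7/2,  43/12, 4,13, 24 , 32,43,48, 60.4,63,78,89.02, 96,99]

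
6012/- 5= - 1203+3/5 = -1202.40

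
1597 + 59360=60957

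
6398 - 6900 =- 502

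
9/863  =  9/863 = 0.01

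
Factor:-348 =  - 2^2*3^1*29^1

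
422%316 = 106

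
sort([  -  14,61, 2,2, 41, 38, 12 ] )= [ - 14,  2,2, 12,38, 41,61] 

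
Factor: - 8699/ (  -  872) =2^(  -  3) * 109^( - 1 ) *8699^1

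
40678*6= 244068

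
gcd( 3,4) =1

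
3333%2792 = 541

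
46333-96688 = -50355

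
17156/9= 17156/9 = 1906.22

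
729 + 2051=2780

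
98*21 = 2058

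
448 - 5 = 443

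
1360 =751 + 609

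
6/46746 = 1/7791 = 0.00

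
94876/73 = 94876/73 = 1299.67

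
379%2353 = 379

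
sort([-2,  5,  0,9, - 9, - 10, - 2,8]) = [ - 10, - 9, - 2, - 2,  0,5,  8,9] 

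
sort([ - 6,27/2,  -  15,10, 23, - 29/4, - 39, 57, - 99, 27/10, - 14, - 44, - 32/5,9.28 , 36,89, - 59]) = [ - 99, -59,-44,  -  39, - 15,-14, - 29/4,-32/5,-6 , 27/10,9.28, 10, 27/2, 23,36 , 57 , 89] 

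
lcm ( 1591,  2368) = 101824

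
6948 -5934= 1014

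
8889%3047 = 2795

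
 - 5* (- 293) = 1465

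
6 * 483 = 2898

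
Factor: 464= 2^4*29^1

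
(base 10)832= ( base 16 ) 340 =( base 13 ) 4C0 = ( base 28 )11k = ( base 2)1101000000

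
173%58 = 57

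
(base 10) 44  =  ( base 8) 54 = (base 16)2c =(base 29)1f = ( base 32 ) 1c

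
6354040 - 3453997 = 2900043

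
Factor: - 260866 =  - 2^1*23^1*53^1*107^1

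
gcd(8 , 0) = 8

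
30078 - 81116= -51038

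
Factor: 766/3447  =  2^1*3^( - 2) = 2/9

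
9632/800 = 301/25= 12.04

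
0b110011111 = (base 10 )415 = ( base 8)637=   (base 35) BU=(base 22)ij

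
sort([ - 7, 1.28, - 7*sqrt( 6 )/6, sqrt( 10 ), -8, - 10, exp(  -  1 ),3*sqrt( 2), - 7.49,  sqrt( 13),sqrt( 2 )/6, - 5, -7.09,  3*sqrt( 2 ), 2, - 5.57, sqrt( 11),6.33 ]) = [ - 10,-8,-7.49,-7.09,- 7, - 5.57, - 5,- 7*sqrt (6 ) /6, sqrt (2 ) /6,  exp( - 1 ), 1.28 , 2, sqrt(10),sqrt (11) , sqrt( 13), 3*sqrt( 2 ),3*sqrt ( 2 ),6.33] 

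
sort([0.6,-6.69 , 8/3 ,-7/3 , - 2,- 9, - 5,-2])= [-9, - 6.69,-5, - 7/3,-2,-2,  0.6 , 8/3 ]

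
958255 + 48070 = 1006325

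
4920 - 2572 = 2348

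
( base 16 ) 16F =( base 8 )557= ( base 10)367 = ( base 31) BQ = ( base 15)197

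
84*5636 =473424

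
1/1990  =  1/1990=0.00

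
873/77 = 873/77 = 11.34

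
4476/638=2238/319 = 7.02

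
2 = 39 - 37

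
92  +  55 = 147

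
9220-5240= 3980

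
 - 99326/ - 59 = 1683 + 29/59= 1683.49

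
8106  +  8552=16658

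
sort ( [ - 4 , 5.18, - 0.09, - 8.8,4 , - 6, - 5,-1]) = [ -8.8, - 6 , - 5 , - 4,-1, - 0.09,  4, 5.18]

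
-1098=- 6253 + 5155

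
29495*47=1386265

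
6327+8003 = 14330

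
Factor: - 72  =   - 2^3*3^2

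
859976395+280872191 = 1140848586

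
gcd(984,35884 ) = 4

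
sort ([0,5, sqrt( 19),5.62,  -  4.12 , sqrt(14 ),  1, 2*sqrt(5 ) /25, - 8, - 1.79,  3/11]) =[ - 8, - 4.12, - 1.79,0 , 2*sqrt ( 5 )/25,3/11, 1,sqrt(14),sqrt(19),  5,5.62 ]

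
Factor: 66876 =2^2*3^1 * 5573^1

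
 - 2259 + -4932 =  - 7191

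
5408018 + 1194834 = 6602852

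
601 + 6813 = 7414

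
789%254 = 27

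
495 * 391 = 193545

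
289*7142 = 2064038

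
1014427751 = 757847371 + 256580380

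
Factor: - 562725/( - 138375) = 61/15 = 3^( - 1)*5^( - 1) * 61^1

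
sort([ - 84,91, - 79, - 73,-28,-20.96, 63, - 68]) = [  -  84, - 79,  -  73, - 68, -28 ,  -  20.96,  63,91 ]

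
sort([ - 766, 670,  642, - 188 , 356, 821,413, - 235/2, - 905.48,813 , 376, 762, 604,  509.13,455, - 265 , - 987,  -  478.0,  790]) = [ -987, - 905.48, - 766,  -  478.0, - 265,-188, - 235/2, 356,376, 413, 455, 509.13,  604, 642,  670,762, 790, 813, 821 ] 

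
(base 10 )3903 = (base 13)1a13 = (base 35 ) 36i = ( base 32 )3pv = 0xF3F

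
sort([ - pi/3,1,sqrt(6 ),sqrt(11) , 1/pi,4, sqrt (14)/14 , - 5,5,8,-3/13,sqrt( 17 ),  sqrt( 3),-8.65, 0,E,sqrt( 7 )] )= [ - 8.65, - 5,-pi/3, - 3/13,0, sqrt( 14)/14,1/pi , 1, sqrt( 3 ),sqrt( 6), sqrt ( 7 ),  E,sqrt( 11),4,sqrt(17) , 5,8] 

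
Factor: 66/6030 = 3^ ( - 1 ) * 5^(-1 )*11^1*67^( - 1) = 11/1005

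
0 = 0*786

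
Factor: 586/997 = 2^1*293^1*997^( -1) 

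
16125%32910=16125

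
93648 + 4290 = 97938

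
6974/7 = 6974/7 = 996.29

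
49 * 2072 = 101528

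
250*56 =14000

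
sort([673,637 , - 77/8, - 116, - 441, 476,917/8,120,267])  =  [ - 441,-116, - 77/8,917/8, 120, 267,476 , 637,673]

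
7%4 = 3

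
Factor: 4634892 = 2^2*3^2*128747^1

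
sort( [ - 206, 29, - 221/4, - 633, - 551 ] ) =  [ - 633, - 551 ,-206 ,-221/4,  29 ]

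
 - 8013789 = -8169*981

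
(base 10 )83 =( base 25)38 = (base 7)146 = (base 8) 123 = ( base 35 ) 2D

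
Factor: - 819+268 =-19^1*29^1 = -551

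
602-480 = 122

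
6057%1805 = 642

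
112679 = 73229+39450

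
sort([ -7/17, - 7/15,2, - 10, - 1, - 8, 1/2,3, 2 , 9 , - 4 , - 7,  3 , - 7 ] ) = [ - 10, - 8, - 7, - 7, - 4, - 1, - 7/15, - 7/17,1/2,  2 , 2, 3 , 3, 9]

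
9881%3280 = 41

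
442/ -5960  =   - 1 + 2759/2980 = - 0.07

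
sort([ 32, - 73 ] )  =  [ - 73,32] 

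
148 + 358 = 506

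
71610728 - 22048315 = 49562413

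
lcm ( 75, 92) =6900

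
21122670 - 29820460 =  - 8697790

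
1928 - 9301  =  -7373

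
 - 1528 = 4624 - 6152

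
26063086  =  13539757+12523329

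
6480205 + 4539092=11019297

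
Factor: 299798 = 2^1*149899^1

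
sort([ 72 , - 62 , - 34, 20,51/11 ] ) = [ - 62, - 34,51/11, 20, 72]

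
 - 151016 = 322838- 473854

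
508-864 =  - 356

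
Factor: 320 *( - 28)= - 8960 = -2^8 *5^1*7^1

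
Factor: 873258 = 2^1*3^1*145543^1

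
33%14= 5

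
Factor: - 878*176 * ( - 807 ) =2^5 * 3^1*11^1 * 269^1*439^1 = 124704096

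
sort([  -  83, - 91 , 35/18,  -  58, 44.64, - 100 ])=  [ - 100, - 91, - 83, - 58, 35/18,44.64 ] 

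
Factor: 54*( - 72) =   -  3888=- 2^4*3^5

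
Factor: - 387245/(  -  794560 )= 2^ ( - 6)*13^( - 1 )*41^1 * 191^(  -  1) * 1889^1= 77449/158912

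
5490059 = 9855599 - 4365540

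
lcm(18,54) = 54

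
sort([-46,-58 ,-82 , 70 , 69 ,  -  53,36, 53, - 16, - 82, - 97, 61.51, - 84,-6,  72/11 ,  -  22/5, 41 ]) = [ - 97, - 84, - 82, - 82  , - 58, - 53, - 46, - 16, - 6,-22/5 , 72/11,36, 41,53 , 61.51 , 69, 70 ]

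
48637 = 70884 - 22247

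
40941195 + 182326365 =223267560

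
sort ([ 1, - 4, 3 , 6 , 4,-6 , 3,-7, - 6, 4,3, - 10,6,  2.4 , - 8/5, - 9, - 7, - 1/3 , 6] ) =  [ - 10, - 9, - 7, - 7 , - 6, - 6, - 4, - 8/5,- 1/3 , 1,2.4,3, 3,3,4, 4,6,6,6]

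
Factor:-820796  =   - 2^2*157^1*1307^1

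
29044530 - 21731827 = 7312703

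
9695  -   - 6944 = 16639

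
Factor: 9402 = 2^1*3^1 * 1567^1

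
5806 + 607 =6413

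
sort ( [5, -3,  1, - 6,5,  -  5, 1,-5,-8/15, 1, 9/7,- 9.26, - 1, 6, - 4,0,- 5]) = [-9.26, - 6 ,-5, - 5 ,-5, - 4, - 3,-1, - 8/15,0, 1,  1,1 , 9/7, 5, 5, 6 ]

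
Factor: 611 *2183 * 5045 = 5^1*13^1*37^1*47^1*59^1*1009^1 = 6729086585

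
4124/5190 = 2062/2595 = 0.79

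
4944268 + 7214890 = 12159158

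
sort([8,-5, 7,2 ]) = [ - 5, 2, 7,8]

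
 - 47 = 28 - 75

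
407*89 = 36223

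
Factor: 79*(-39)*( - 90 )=277290 =2^1*3^3*5^1*13^1*79^1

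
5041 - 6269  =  -1228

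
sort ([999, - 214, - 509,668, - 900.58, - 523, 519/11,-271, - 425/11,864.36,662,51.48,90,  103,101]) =[ - 900.58, - 523, - 509, - 271, - 214, - 425/11,519/11 , 51.48, 90 , 101, 103,662, 668, 864.36,999]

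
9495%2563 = 1806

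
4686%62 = 36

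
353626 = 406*871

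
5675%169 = 98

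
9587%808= 699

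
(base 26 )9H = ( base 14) 13d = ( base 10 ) 251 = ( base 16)fb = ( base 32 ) 7r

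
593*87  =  51591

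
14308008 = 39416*363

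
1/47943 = 1/47943= 0.00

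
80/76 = 20/19  =  1.05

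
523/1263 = 523/1263 = 0.41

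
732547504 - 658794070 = 73753434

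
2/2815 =2/2815 = 0.00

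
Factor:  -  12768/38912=-21/64= - 2^(- 6 )*3^1*7^1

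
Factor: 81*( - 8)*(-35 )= 2^3*3^4*5^1*7^1 = 22680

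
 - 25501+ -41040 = - 66541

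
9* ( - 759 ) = -6831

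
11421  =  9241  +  2180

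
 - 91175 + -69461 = - 160636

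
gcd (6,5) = 1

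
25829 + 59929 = 85758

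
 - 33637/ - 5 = 6727 + 2/5 = 6727.40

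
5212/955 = 5+437/955 = 5.46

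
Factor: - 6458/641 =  - 2^1 *641^( - 1)*3229^1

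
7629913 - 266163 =7363750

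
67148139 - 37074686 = 30073453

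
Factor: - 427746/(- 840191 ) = 38886/76381 = 2^1 * 3^1  *  17^( - 1 ) * 4493^(-1)*6481^1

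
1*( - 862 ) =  - 862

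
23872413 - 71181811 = - 47309398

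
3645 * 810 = 2952450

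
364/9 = 364/9 = 40.44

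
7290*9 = 65610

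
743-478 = 265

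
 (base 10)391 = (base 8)607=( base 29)DE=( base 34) bh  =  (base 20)jb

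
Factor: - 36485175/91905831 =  - 3^(  -  1) *5^2*19^( - 1)*103^1*107^( - 1) * 4723^1*5023^( - 1)  =  - 12161725/30635277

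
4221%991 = 257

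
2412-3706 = -1294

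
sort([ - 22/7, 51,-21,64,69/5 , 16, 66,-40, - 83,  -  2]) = [ - 83, - 40,- 21,-22/7,-2,69/5, 16,  51,64,66]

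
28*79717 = 2232076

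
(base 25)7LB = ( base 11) 3765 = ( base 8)11457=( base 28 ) 67b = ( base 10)4911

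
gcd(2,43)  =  1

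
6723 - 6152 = 571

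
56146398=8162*6879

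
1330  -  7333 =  - 6003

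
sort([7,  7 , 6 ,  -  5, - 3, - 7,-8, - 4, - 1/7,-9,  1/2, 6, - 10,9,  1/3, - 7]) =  [ - 10, - 9, - 8, - 7, - 7,-5, - 4,  -  3,-1/7, 1/3 , 1/2,  6, 6, 7,7, 9]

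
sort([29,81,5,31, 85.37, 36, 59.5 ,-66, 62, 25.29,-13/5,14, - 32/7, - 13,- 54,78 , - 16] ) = [- 66, - 54,-16,  -  13,-32/7, - 13/5, 5,14 , 25.29,29,31,36,59.5, 62,78,81, 85.37] 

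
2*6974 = 13948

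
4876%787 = 154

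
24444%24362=82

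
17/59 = 17/59 = 0.29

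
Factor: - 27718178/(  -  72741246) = 13859089/36370623=3^ (-1 )*137^ (-1)*673^1*20593^1*88493^( - 1 )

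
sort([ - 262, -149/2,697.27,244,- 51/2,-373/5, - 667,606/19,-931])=[ - 931, - 667, - 262 ,  -  373/5,-149/2, - 51/2 , 606/19, 244, 697.27]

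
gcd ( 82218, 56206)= 2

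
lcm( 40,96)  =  480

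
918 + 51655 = 52573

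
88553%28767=2252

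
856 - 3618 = -2762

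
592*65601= 38835792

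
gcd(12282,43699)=89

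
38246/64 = 19123/32 = 597.59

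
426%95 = 46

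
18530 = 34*545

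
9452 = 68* 139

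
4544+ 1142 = 5686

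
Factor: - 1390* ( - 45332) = 63011480 = 2^3*5^1 * 7^1*139^1*1619^1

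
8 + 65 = 73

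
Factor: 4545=3^2 * 5^1*101^1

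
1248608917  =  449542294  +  799066623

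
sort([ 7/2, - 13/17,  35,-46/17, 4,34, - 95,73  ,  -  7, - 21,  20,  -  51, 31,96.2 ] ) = [  -  95,  -  51, - 21,  -  7,  -  46/17, - 13/17, 7/2,4,20, 31, 34,35, 73, 96.2] 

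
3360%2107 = 1253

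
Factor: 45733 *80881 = 3698930773 = 19^1*29^2*83^1*2789^1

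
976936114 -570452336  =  406483778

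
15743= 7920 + 7823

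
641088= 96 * 6678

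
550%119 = 74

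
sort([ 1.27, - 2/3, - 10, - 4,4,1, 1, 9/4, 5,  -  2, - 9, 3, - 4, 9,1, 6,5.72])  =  [ - 10, - 9, - 4,- 4, - 2, - 2/3,  1,1 , 1,1.27,9/4,3  ,  4,5, 5.72,  6, 9]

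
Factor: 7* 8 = 56 = 2^3 * 7^1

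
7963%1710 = 1123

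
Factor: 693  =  3^2*7^1*11^1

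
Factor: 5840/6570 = 8/9=2^3*3^ ( - 2)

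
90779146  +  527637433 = 618416579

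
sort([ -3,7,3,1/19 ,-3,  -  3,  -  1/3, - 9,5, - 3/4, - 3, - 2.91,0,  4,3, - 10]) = [-10, -9, - 3, - 3, - 3,-3,- 2.91,  -  3/4, - 1/3,0, 1/19, 3 , 3 , 4,5,7]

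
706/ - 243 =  - 3 + 23/243 = -2.91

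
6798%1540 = 638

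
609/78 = 7 + 21/26 = 7.81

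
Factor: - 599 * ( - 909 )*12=6533892=2^2*3^3*101^1 * 599^1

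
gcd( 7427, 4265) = 1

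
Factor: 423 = 3^2*47^1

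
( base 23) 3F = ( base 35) 2E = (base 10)84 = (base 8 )124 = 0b1010100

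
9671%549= 338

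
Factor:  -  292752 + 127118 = - 2^1 * 7^1*11831^1 = - 165634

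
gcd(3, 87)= 3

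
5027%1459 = 650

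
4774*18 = 85932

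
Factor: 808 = 2^3 * 101^1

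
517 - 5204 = - 4687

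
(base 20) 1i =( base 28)1A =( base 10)38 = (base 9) 42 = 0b100110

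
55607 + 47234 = 102841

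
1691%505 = 176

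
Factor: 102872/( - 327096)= - 3^( - 2 )*59^(-1)*167^1 = - 167/531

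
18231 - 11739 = 6492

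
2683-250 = 2433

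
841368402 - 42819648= 798548754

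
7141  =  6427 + 714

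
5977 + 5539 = 11516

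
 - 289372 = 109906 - 399278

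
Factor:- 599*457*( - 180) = 49273740 = 2^2*3^2*  5^1*457^1*599^1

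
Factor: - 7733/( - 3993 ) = 703/363 = 3^( -1 )*11^( - 2)*19^1*37^1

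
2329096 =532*4378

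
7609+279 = 7888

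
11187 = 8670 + 2517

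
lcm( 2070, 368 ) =16560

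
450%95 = 70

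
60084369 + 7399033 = 67483402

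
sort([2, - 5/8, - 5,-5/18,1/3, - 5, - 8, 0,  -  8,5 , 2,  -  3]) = [-8, - 8, - 5, - 5, - 3, - 5/8, - 5/18, 0, 1/3,2,2 , 5 ]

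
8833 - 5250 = 3583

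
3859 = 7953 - 4094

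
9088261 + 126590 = 9214851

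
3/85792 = 3/85792 = 0.00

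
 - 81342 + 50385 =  - 30957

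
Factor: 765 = 3^2*5^1*17^1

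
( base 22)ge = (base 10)366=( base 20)i6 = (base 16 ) 16E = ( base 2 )101101110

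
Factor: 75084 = 2^2*3^1*6257^1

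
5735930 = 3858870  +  1877060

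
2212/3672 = 553/918 = 0.60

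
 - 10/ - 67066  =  5/33533 = 0.00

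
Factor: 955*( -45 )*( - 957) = 41127075 = 3^3*5^2* 11^1 *29^1*191^1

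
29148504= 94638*308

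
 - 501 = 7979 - 8480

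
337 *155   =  52235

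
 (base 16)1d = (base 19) 1A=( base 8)35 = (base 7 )41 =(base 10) 29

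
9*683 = 6147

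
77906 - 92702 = -14796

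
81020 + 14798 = 95818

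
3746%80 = 66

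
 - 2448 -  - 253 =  - 2195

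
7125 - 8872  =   - 1747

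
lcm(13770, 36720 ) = 110160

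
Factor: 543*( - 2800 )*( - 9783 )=14874073200=2^4*3^3*5^2*7^1*181^1*1087^1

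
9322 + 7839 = 17161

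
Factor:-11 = -11^1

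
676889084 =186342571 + 490546513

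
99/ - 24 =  - 5 + 7/8 =- 4.12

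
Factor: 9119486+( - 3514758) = 2^3*700591^1 = 5604728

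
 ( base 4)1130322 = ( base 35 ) 4tv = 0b1011100111010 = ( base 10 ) 5946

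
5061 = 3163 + 1898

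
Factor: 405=3^4*5^1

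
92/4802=46/2401 = 0.02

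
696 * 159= 110664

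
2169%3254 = 2169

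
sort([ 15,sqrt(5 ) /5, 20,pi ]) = [sqrt(5) /5,pi,  15, 20]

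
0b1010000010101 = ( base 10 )5141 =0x1415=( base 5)131031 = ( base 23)9gc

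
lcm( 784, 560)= 3920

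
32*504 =16128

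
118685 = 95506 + 23179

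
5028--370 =5398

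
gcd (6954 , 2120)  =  2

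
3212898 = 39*82382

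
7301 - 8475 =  - 1174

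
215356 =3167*68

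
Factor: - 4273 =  - 4273^1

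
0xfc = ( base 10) 252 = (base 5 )2002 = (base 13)165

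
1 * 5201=5201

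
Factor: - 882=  - 2^1*3^2*7^2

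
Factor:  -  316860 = -2^2*3^1*5^1*5281^1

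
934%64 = 38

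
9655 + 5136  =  14791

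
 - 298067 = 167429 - 465496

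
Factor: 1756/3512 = 1/2 = 2^( - 1)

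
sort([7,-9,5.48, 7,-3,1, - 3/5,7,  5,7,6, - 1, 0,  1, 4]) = [-9,  -  3,  -  1,- 3/5,  0, 1, 1,4, 5 , 5.48 , 6,  7,  7,  7, 7 ] 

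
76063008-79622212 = - 3559204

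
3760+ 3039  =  6799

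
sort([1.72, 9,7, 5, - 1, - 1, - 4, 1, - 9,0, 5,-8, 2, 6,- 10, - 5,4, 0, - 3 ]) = [ - 10,  -  9, - 8, - 5,-4,-3 , - 1, - 1,0, 0, 1, 1.72, 2, 4, 5, 5,  6, 7, 9 ]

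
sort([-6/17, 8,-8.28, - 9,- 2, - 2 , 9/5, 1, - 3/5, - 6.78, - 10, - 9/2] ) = [ - 10, - 9, - 8.28 , - 6.78,- 9/2, - 2, - 2, - 3/5, - 6/17, 1, 9/5,8]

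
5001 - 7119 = - 2118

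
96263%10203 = 4436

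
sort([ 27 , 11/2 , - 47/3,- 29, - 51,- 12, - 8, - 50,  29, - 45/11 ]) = [-51, -50 ,-29,- 47/3 , - 12, - 8 ,- 45/11,11/2,27 , 29 ]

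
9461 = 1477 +7984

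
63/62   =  1 + 1/62= 1.02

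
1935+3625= 5560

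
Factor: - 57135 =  - 3^1 * 5^1*13^1*293^1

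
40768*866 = 35305088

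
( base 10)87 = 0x57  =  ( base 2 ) 1010111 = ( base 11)7a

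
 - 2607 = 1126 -3733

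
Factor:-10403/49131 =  - 101/477 = - 3^(-2)*53^(  -  1) * 101^1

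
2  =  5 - 3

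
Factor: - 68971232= - 2^5*11^1*  53^1*3697^1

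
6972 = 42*166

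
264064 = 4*66016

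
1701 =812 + 889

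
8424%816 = 264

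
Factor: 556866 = 2^1*3^2*30937^1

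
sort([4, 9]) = [ 4, 9 ] 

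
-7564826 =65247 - 7630073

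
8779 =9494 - 715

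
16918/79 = 214 + 12/79=214.15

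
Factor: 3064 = 2^3*383^1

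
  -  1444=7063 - 8507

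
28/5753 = 28/5753 = 0.00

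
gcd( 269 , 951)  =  1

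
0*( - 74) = 0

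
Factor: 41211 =3^2*19^1*241^1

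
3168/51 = 62 + 2/17 = 62.12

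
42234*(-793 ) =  - 33491562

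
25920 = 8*3240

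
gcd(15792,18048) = 2256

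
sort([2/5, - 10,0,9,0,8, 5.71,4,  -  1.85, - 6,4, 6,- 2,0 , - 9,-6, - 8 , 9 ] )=[ - 10, - 9,-8,-6, - 6, - 2, - 1.85,  0, 0,0,2/5, 4, 4,5.71, 6, 8,9, 9]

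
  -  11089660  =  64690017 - 75779677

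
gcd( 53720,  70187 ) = 1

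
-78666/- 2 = 39333 + 0/1 = 39333.00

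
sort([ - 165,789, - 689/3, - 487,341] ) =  [- 487, - 689/3, - 165,341, 789]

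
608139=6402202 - 5794063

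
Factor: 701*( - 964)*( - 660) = 2^4*3^1*5^1* 11^1*241^1*701^1 = 446004240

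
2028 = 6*338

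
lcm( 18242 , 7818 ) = 54726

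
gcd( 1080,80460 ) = 540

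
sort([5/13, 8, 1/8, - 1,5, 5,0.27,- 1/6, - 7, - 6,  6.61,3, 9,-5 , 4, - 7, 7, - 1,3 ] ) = [  -  7 , - 7, - 6, - 5, - 1, - 1, - 1/6,1/8,0.27,5/13,3,  3, 4,5, 5, 6.61, 7,8, 9 ] 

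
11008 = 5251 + 5757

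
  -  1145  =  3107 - 4252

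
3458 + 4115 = 7573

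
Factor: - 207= - 3^2 * 23^1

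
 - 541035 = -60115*9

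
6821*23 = 156883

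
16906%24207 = 16906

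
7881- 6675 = 1206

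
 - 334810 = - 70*4783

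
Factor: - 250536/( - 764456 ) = 3^1*7^(-1 )*13^1*17^ (-1 ) = 39/119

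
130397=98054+32343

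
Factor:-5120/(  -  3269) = 2^10*5^1*7^( - 1)*467^( - 1)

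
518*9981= 5170158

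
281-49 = 232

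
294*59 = 17346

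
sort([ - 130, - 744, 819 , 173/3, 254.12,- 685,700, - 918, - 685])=[ - 918, - 744, - 685, - 685, - 130,173/3 , 254.12,  700,819]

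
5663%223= 88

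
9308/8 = 1163  +  1/2 = 1163.50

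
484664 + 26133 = 510797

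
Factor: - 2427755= -5^1*11^1*37^1*1193^1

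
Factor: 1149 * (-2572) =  - 2^2*3^1*383^1*643^1=- 2955228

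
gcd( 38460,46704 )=12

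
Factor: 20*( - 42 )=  - 2^3*3^1*5^1*7^1 = - 840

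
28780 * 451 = 12979780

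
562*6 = 3372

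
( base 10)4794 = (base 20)BJE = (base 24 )87i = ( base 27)6FF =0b1001010111010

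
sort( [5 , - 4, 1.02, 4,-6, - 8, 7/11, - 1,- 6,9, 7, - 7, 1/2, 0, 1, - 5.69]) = [ - 8 ,-7, - 6,-6, - 5.69, - 4,  -  1,0, 1/2,7/11, 1, 1.02,4,5, 7, 9]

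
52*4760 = 247520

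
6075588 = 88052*69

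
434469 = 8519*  51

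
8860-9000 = -140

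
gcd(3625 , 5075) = 725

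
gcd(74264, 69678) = 2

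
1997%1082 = 915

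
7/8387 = 7/8387 = 0.00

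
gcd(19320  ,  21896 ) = 1288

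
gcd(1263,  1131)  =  3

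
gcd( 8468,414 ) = 2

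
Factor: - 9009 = -3^2*7^1*11^1*13^1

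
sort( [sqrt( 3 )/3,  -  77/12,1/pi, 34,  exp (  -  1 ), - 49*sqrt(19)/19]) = [-49*sqrt( 19)/19, - 77/12 , 1/pi, exp ( - 1), sqrt( 3 )/3, 34]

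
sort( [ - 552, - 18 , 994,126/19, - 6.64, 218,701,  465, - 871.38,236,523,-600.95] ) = [ - 871.38, - 600.95, - 552, - 18, - 6.64, 126/19,218,  236,465,  523,701,994]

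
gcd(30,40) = 10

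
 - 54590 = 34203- 88793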